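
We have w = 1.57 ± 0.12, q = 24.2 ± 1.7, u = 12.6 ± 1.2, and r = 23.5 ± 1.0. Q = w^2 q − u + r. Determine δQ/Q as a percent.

14.4%

Let p = w^2·q = 59.7. δp/p = √((2·δw/w)² + (1·δq/q)²) = √(0.0234 + 0.00493) = 0.168, so δp = 10.0.
Q = p − u + r: δQ = √(δp² + δu² + δr²) = √(101 + 1.44 + 1.00) = 10.2
Q = 70.6, so δQ/Q = 10.2/70.6 = 0.144.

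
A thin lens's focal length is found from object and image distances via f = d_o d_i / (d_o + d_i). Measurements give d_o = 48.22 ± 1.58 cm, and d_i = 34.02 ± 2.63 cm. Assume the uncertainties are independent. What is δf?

0.944 cm

∂f/∂d_o = (d_i/(d_o+d_i))² = 0.171;  ∂f/∂d_i = (d_o/(d_o+d_i))² = 0.344
δf = √((∂f/∂d_o · δd_o)² + (∂f/∂d_i · δd_i)²) = √(0.0731 + 0.818) = 0.944 cm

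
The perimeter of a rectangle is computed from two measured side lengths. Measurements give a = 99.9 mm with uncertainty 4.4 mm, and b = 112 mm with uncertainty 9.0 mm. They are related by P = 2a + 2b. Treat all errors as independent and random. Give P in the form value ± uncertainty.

424 ± 20.0 mm

P is a linear combination, so absolute uncertainties add in quadrature:
  (2·δa)² = 77.4;  (2·δb)² = 324
δP = √(401) = 20.0 mm
P = 424 mm.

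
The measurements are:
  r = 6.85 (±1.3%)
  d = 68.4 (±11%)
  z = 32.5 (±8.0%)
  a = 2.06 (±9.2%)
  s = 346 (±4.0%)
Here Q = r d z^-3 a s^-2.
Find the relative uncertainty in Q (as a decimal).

0.291

Q is a product of powers, so relative uncertainties combine in quadrature:
  (1·δr/r)² = (1×0.0130)² = 0.000169;  (1·δd/d)² = (1×0.110)² = 0.0121;  (-3·δz/z)² = (-3×0.0800)² = 0.0576;  (1·δa/a)² = (1×0.0920)² = 0.00846;  (-2·δs/s)² = (-2×0.0400)² = 0.00640
δQ/Q = √(0.0847) = 0.291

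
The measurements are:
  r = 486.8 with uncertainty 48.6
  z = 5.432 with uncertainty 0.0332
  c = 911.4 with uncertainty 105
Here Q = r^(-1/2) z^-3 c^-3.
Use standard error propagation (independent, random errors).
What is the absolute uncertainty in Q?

1.31e-13

Products/powers → add relative errors in quadrature, weighted by exponent:
  (−½·δr/r)² = (-0.5×0.0998)² = 0.00249;  (-3·δz/z)² = (-3×0.00611)² = 0.000336;  (-3·δc/c)² = (-3×0.115)² = 0.119
δQ/Q = √(0.122) = 0.350
Q = 3.735e-13, so δQ = 0.350 × 3.735e-13 = 1.31e-13.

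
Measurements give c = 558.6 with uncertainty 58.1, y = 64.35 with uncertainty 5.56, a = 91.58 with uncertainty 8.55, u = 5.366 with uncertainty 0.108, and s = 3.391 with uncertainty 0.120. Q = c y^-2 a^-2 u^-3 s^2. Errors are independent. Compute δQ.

3.47e-07

Products/powers → add relative errors in quadrature, weighted by exponent:
  (1·δc/c)² = (1×0.104)² = 0.0108;  (-2·δy/y)² = (-2×0.0864)² = 0.0299;  (-2·δa/a)² = (-2×0.0934)² = 0.0349;  (-3·δu/u)² = (-3×0.0201)² = 0.00365;  (2·δs/s)² = (2×0.0354)² = 0.00501
δQ/Q = √(0.0842) = 0.290
Q = 1.197e-06, so δQ = 0.290 × 1.197e-06 = 3.47e-07.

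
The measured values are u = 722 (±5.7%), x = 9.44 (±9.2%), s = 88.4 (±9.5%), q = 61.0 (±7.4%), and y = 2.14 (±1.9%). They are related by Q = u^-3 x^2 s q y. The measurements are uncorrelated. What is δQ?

Products/powers → add relative errors in quadrature, weighted by exponent:
  (-3·δu/u)² = (-3×0.0570)² = 0.0292;  (2·δx/x)² = (2×0.0920)² = 0.0339;  (1·δs/s)² = (1×0.0950)² = 0.00903;  (1·δq/q)² = (1×0.0740)² = 0.00548;  (1·δy/y)² = (1×0.0190)² = 0.000361
δQ/Q = √(0.0780) = 0.279
Q = 0.00273, so δQ = 0.279 × 0.00273 = 0.000763.

0.000763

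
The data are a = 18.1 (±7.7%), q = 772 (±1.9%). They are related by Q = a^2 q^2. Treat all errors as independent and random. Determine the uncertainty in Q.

3.1e+07

Products/powers → add relative errors in quadrature, weighted by exponent:
  (2·δa/a)² = (2×0.0770)² = 0.0237;  (2·δq/q)² = (2×0.0190)² = 0.00144
δQ/Q = √(0.0252) = 0.159
Q = 1.95e+08, so δQ = 0.159 × 1.95e+08 = 3.1e+07.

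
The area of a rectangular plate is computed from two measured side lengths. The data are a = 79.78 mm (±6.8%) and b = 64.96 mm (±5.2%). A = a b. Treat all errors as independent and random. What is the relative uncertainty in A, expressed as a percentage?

Relative error in a monomial: (δA/A)² = Σ (nᵢ · δxᵢ/xᵢ)².
  (1·δa/a)² = (1×0.0680)² = 0.00462;  (1·δb/b)² = (1×0.0520)² = 0.00270
δA/A = √(0.00733) = 0.0856

8.56%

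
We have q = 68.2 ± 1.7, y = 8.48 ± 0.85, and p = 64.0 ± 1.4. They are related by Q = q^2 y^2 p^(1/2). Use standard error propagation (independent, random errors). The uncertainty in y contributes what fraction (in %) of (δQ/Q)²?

93.9%

(δQ/Q)² = (2·δq/q)² + (2·δy/y)² + (½·δp/p)²
  q term: (2×0.0249)² = 0.00249
  y term: (2×0.100)² = 0.0402
  p term: (0.5×0.0219)² = 0.000120
Total = 0.0428. Share from y = 0.0402/0.0428 = 0.939.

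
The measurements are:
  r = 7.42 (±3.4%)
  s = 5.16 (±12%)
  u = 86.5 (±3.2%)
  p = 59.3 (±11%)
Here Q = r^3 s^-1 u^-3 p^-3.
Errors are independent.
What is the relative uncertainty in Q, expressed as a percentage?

37.8%

Since Q is a product/quotient, work with relative uncertainties:
  (3·δr/r)² = (3×0.0340)² = 0.0104;  (-1·δs/s)² = (-1×0.120)² = 0.0144;  (-3·δu/u)² = (-3×0.0320)² = 0.00922;  (-3·δp/p)² = (-3×0.110)² = 0.109
δQ/Q = √(0.143) = 0.378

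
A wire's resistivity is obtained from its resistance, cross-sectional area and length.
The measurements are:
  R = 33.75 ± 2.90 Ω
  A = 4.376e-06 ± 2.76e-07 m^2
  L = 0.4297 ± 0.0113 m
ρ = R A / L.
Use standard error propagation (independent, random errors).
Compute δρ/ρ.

ρ is a product of powers, so relative uncertainties combine in quadrature:
  (1·δR/R)² = (1×0.0859)² = 0.00738;  (1·δA/A)² = (1×0.0631)² = 0.00398;  (-1·δL/L)² = (-1×0.0263)² = 0.000692
δρ/ρ = √(0.0121) = 0.110

0.110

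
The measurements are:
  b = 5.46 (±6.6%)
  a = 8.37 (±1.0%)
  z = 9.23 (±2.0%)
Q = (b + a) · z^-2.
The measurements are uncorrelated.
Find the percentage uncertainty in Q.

Let u = b + a = 13.8. δu = √(δb² + δa²) = √(0.130 + 0.00701) = 0.370, so δu/u = 0.0268.
Q is then a monomial in u, z:
δQ/Q = √((δu/u)² + (-2·δz/z)²) = √(0.000716 + 0.00160) = 0.0481

4.81%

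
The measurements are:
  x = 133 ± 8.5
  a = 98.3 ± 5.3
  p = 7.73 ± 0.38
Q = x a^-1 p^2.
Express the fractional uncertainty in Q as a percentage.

Relative error in a monomial: (δQ/Q)² = Σ (nᵢ · δxᵢ/xᵢ)².
  (1·δx/x)² = (1×0.0639)² = 0.00408;  (-1·δa/a)² = (-1×0.0539)² = 0.00291;  (2·δp/p)² = (2×0.0492)² = 0.00967
δQ/Q = √(0.0167) = 0.129

12.9%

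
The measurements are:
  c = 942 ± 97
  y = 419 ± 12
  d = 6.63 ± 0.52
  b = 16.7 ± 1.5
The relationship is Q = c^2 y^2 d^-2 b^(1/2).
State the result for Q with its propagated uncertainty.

(1.45 ± 0.389) × 10^10

Q is a product of powers, so relative uncertainties combine in quadrature:
  (2·δc/c)² = (2×0.103)² = 0.0424;  (2·δy/y)² = (2×0.0286)² = 0.00328;  (-2·δd/d)² = (-2×0.0784)² = 0.0246;  (½·δb/b)² = (0.5×0.0898)² = 0.00202
δQ/Q = √(0.0723) = 0.269
Q = 1.45e+10, so δQ = 0.269 × 1.45e+10 = 3.89e+09.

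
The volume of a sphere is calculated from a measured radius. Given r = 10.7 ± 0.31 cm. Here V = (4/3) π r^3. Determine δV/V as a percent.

V ∝ r^3, so δV/V = |3| · δr/r = 3 × 0.0290 = 0.0869.

8.69%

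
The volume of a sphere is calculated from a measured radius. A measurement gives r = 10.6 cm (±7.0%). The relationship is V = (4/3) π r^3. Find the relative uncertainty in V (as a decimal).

V ∝ r^3, so δV/V = |3| · δr/r = 3 × 0.0700 = 0.210.

0.210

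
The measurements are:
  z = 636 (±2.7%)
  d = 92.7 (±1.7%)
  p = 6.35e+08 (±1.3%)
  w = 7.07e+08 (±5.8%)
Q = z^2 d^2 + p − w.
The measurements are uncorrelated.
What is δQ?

2.26e+08

Let h = z^2·d^2 = 3.48e+09. δh/h = √((2·δz/z)² + (2·δd/d)²) = √(0.00292 + 0.00116) = 0.0638, so δh = 2.22e+08.
Q = h + p − w: δQ = √(δh² + δp² + δw²) = √(4.92e+16 + 6.81e+13 + 1.68e+15) = 2.26e+08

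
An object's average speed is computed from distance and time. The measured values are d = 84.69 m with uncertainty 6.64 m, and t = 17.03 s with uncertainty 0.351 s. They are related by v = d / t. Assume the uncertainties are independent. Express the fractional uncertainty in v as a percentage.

Relative error in a monomial: (δv/v)² = Σ (nᵢ · δxᵢ/xᵢ)².
  (1·δd/d)² = (1×0.0784)² = 0.00615;  (-1·δt/t)² = (-1×0.0206)² = 0.000425
δv/v = √(0.00657) = 0.0811

8.11%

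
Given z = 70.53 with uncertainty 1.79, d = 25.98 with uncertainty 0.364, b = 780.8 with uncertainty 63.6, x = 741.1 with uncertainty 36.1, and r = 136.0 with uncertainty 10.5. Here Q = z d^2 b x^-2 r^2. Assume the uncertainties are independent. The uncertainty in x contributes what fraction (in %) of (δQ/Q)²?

22.9%

(δQ/Q)² = (1·δz/z)² + (2·δd/d)² + (1·δb/b)² + (-2·δx/x)² + (2·δr/r)²
  z term: (1×0.0254)² = 0.000644
  d term: (2×0.0140)² = 0.000785
  b term: (1×0.0815)² = 0.00663
  x term: (-2×0.0487)² = 0.00949
  r term: (2×0.0772)² = 0.0238
Total = 0.0414. Share from x = 0.00949/0.0414 = 0.229.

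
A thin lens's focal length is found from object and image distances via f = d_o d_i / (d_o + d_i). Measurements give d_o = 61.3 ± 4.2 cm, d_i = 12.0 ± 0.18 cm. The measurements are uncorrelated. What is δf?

0.169 cm

∂f/∂d_o = (d_i/(d_o+d_i))² = 0.0268;  ∂f/∂d_i = (d_o/(d_o+d_i))² = 0.699
δf = √((∂f/∂d_o · δd_o)² + (∂f/∂d_i · δd_i)²) = √(0.0127 + 0.0158) = 0.169 cm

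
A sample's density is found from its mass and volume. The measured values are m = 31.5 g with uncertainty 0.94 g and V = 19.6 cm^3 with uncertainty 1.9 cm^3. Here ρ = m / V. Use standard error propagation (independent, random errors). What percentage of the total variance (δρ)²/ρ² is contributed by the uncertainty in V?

91.3%

(δρ/ρ)² = (1·δm/m)² + (-1·δV/V)²
  m term: (1×0.0298)² = 0.000891
  V term: (-1×0.0969)² = 0.00940
Total = 0.0103. Share from V = 0.00940/0.0103 = 0.913.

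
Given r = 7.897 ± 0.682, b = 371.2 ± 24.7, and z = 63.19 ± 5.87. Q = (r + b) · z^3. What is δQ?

2.74e+07

Let u = r + b = 379.1. δu = √(δr² + δb²) = √(0.465 + 610) = 24.7, so δu/u = 0.0652.
Q is then a monomial in u, z:
δQ/Q = √((δu/u)² + (3·δz/z)²) = √(0.00425 + 0.0777) = 0.286
Q = 9.565e+07, so δQ = 0.286 × 9.565e+07 = 2.74e+07.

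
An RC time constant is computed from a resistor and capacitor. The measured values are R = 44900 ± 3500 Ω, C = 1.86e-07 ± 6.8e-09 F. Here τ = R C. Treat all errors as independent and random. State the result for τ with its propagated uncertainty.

0.00835 ± 0.000719 s

Products/powers → add relative errors in quadrature, weighted by exponent:
  (1·δR/R)² = (1×0.0780)² = 0.00608;  (1·δC/C)² = (1×0.0366)² = 0.00134
δτ/τ = √(0.00741) = 0.0861
τ = 0.00835 s, so δτ = 0.0861 × 0.00835 = 0.000719 s.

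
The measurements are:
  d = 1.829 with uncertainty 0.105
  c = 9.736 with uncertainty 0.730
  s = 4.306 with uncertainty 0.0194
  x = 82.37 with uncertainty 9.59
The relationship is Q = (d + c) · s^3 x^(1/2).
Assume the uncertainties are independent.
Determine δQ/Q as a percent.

Let u = d + c = 11.57. δu = √(δd² + δc²) = √(0.0110 + 0.533) = 0.738, so δu/u = 0.0638.
Q is then a monomial in u, s, x:
δQ/Q = √((δu/u)² + (3·δs/s)² + (½·δx/x)²) = √(0.00407 + 0.000183 + 0.00339) = 0.0874

8.74%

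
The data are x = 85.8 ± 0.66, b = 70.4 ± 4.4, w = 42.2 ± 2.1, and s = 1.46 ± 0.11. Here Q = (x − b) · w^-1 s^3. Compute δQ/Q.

Let u = x − b = 15.4. δu = √(δx² + δb²) = √(0.436 + 19.4) = 4.45, so δu/u = 0.289.
Q is then a monomial in u, w, s:
δQ/Q = √((δu/u)² + (-1·δw/w)² + (3·δs/s)²) = √(0.0835 + 0.00248 + 0.0511) = 0.370

0.370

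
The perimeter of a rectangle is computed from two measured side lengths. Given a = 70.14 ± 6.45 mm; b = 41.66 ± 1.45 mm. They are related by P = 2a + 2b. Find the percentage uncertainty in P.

5.91%

Absolute uncertainties add in quadrature for a linear combination:
  (2·δa)² = 166;  (2·δb)² = 8.41
δP = √(175) = 13.2 mm
P = 223.6 mm, so δP/P = 13.2/223.6 = 0.0591.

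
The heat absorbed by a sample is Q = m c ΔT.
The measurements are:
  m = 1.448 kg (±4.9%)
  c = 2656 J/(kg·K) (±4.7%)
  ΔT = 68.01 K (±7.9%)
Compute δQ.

Since Q is a product/quotient, work with relative uncertainties:
  (1·δm/m)² = (1×0.0490)² = 0.00240;  (1·δc/c)² = (1×0.0470)² = 0.00221;  (1·δΔT/ΔT)² = (1×0.0790)² = 0.00624
δQ/Q = √(0.0109) = 0.104
Q = 261600 J, so δQ = 0.104 × 261600 = 27200 J.

27200 J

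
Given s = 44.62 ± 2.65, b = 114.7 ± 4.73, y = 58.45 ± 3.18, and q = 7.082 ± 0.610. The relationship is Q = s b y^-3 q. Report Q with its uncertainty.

0.1815 ± 0.0360

Each factor contributes (exponent × relative error)² to (δQ/Q)²:
  (1·δs/s)² = (1×0.0594)² = 0.00353;  (1·δb/b)² = (1×0.0412)² = 0.00170;  (-3·δy/y)² = (-3×0.0544)² = 0.0266;  (1·δq/q)² = (1×0.0861)² = 0.00742
δQ/Q = √(0.0393) = 0.198
Q = 0.1815, so δQ = 0.198 × 0.1815 = 0.0360.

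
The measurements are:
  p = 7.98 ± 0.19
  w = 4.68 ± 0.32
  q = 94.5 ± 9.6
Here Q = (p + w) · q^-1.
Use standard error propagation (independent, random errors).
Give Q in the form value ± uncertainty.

0.134 ± 0.0142

Let u = p + w = 12.7. δu = √(δp² + δw²) = √(0.0361 + 0.102) = 0.372, so δu/u = 0.0294.
Q is then a monomial in u, q:
δQ/Q = √((δu/u)² + (-1·δq/q)²) = √(0.000864 + 0.0103) = 0.106
Q = 0.134, so δQ = 0.106 × 0.134 = 0.0142.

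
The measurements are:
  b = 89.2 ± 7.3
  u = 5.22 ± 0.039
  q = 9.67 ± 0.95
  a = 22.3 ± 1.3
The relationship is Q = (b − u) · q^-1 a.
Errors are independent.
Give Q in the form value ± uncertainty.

194 ± 27.8

Let w = b − u = 84.0. δw = √(δb² + δu²) = √(53.3 + 0.00152) = 7.30, so δw/w = 0.0869.
Q is then a monomial in w, q, a:
δQ/Q = √((δw/w)² + (-1·δq/q)² + (1·δa/a)²) = √(0.00756 + 0.00965 + 0.00340) = 0.144
Q = 194, so δQ = 0.144 × 194 = 27.8.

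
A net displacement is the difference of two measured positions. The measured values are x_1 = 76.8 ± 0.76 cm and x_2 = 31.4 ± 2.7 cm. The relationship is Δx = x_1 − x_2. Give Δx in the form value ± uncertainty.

For a sum/difference, combine absolute errors in quadrature:
  (δx_1)² = 0.578;  (δx_2)² = 7.29
δΔx = √(7.87) = 2.80 cm
Δx = 45.4 cm.

45.4 ± 2.80 cm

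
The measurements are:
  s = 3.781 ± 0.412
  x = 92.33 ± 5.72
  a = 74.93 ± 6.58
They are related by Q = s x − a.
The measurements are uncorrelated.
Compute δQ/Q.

Let p = s·x = 349.1. δp/p = √((1·δs/s)² + (1·δx/x)²) = √(0.0119 + 0.00384) = 0.125, so δp = 43.8.
Q = p − a: δQ = √(δp² + δa²) = √(1910 + 43.3) = 44.3
Q = 274.2, so δQ/Q = 44.3/274.2 = 0.161.

0.161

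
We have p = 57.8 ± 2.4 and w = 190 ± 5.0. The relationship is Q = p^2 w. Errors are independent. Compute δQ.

55300

Q is a product of powers, so relative uncertainties combine in quadrature:
  (2·δp/p)² = (2×0.0415)² = 0.00690;  (1·δw/w)² = (1×0.0263)² = 0.000693
δQ/Q = √(0.00759) = 0.0871
Q = 6.35e+05, so δQ = 0.0871 × 6.35e+05 = 55300.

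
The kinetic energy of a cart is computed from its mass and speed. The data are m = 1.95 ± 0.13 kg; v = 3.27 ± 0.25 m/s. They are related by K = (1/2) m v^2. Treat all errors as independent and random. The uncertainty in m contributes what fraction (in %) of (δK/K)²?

16.0%

(δK/K)² = (1·δm/m)² + (2·δv/v)²
  m term: (1×0.0667)² = 0.00444
  v term: (2×0.0765)² = 0.0234
Total = 0.0278. Share from m = 0.00444/0.0278 = 0.160.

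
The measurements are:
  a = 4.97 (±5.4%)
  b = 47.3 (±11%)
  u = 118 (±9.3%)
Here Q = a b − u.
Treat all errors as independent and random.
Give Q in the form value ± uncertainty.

Let p = a·b = 235. δp/p = √((1·δa/a)² + (1·δb/b)²) = √(0.00292 + 0.0121) = 0.123, so δp = 28.8.
Q = p − u: δQ = √(δp² + δu²) = √(830 + 120) = 30.8
Q = 117.

117 ± 30.8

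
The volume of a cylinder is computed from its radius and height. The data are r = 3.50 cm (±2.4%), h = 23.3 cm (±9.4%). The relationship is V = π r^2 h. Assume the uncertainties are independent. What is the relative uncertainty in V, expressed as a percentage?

10.6%

Products/powers → add relative errors in quadrature, weighted by exponent:
  (2·δr/r)² = (2×0.0240)² = 0.00230;  (1·δh/h)² = (1×0.0940)² = 0.00884
δV/V = √(0.0111) = 0.106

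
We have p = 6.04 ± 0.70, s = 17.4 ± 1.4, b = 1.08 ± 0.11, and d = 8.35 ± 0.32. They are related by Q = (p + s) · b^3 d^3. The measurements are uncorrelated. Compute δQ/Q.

Let u = p + s = 23.4. δu = √(δp² + δs²) = √(0.490 + 1.96) = 1.57, so δu/u = 0.0668.
Q is then a monomial in u, b, d:
δQ/Q = √((δu/u)² + (3·δb/b)² + (3·δd/d)²) = √(0.00446 + 0.0934 + 0.0132) = 0.333

0.333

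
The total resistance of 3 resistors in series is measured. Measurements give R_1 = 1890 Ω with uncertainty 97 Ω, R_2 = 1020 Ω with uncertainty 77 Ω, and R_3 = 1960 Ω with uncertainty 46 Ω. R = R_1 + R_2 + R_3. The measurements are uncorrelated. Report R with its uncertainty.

4870 ± 132 Ω

Each term contributes (cᵢ δxᵢ)² to (δR)²:
  (δR_1)² = 9410;  (δR_2)² = 5930;  (δR_3)² = 2120
δR = √(17500) = 132 Ω
R = 4870 Ω.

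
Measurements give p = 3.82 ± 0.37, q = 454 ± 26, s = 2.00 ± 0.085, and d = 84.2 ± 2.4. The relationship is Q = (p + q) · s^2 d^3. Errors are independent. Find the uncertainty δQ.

Let u = p + q = 458. δu = √(δp² + δq²) = √(0.137 + 676) = 26.0, so δu/u = 0.0568.
Q is then a monomial in u, s, d:
δQ/Q = √((δu/u)² + (2·δs/s)² + (3·δd/d)²) = √(0.00323 + 0.00723 + 0.00731) = 0.133
Q = 1.09e+09, so δQ = 0.133 × 1.09e+09 = 1.46e+08.

1.46e+08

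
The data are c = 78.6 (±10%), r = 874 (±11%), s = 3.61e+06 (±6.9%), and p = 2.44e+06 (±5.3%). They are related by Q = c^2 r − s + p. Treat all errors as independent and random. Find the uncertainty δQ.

Let w = c^2·r = 5.4e+06. δw/w = √((2·δc/c)² + (1·δr/r)²) = √(0.0400 + 0.0121) = 0.228, so δw = 1.23e+06.
Q = w − s + p: δQ = √(δw² + δs² + δp²) = √(1.52e+12 + 6.2e+10 + 1.67e+10) = 1.26e+06

1.26e+06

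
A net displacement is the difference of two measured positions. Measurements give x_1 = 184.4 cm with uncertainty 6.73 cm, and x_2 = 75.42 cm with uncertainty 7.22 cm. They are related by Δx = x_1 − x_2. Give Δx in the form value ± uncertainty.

Absolute uncertainties add in quadrature for a linear combination:
  (δx_1)² = 45.3;  (δx_2)² = 52.1
δΔx = √(97.4) = 9.87 cm
Δx = 109.0 cm.

109.0 ± 9.87 cm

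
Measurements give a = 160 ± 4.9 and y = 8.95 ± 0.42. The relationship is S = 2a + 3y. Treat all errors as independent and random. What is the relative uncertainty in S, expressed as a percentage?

S is a linear combination, so absolute uncertainties add in quadrature:
  (2·δa)² = 96.0;  (3·δy)² = 1.59
δS = √(97.6) = 9.88
S = 347, so δS/S = 9.88/347 = 0.0285.

2.85%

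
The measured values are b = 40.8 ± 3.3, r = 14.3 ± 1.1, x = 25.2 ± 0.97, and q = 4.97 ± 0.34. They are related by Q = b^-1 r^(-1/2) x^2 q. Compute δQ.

Relative error in a monomial: (δQ/Q)² = Σ (nᵢ · δxᵢ/xᵢ)².
  (-1·δb/b)² = (-1×0.0809)² = 0.00654;  (−½·δr/r)² = (-0.5×0.0769)² = 0.00148;  (2·δx/x)² = (2×0.0385)² = 0.00593;  (1·δq/q)² = (1×0.0684)² = 0.00468
δQ/Q = √(0.0186) = 0.136
Q = 20.5, so δQ = 0.136 × 20.5 = 2.79.

2.79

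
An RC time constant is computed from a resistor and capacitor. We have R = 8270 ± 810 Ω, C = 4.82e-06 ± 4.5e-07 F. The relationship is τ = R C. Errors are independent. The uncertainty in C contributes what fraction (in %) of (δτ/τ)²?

(δτ/τ)² = (1·δR/R)² + (1·δC/C)²
  R term: (1×0.0979)² = 0.00959
  C term: (1×0.0934)² = 0.00872
Total = 0.0183. Share from C = 0.00872/0.0183 = 0.476.

47.6%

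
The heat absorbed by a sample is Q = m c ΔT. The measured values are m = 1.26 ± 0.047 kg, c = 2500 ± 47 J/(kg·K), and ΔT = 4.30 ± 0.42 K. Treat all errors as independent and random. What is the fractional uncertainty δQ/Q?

Since Q is a product/quotient, work with relative uncertainties:
  (1·δm/m)² = (1×0.0373)² = 0.00139;  (1·δc/c)² = (1×0.0188)² = 0.000353;  (1·δΔT/ΔT)² = (1×0.0977)² = 0.00954
δQ/Q = √(0.0113) = 0.106

0.106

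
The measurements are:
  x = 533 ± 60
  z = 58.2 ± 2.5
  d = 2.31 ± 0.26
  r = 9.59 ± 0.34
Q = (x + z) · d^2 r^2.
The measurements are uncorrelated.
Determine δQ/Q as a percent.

25.7%

Let u = x + z = 591. δu = √(δx² + δz²) = √(3600 + 6.25) = 60.1, so δu/u = 0.102.
Q is then a monomial in u, d, r:
δQ/Q = √((δu/u)² + (2·δd/d)² + (2·δr/r)²) = √(0.0103 + 0.0507 + 0.00503) = 0.257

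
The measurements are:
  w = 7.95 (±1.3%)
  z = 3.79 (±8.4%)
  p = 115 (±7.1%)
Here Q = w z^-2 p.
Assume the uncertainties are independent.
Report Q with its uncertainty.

63.6 ± 11.6

Each factor contributes (exponent × relative error)² to (δQ/Q)²:
  (1·δw/w)² = (1×0.0130)² = 0.000169;  (-2·δz/z)² = (-2×0.0840)² = 0.0282;  (1·δp/p)² = (1×0.0710)² = 0.00504
δQ/Q = √(0.0334) = 0.183
Q = 63.6, so δQ = 0.183 × 63.6 = 11.6.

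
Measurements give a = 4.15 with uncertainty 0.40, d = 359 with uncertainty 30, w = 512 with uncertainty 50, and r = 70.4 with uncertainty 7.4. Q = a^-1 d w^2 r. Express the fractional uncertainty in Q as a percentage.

Q is a product of powers, so relative uncertainties combine in quadrature:
  (-1·δa/a)² = (-1×0.0964)² = 0.00929;  (1·δd/d)² = (1×0.0836)² = 0.00698;  (2·δw/w)² = (2×0.0977)² = 0.0381;  (1·δr/r)² = (1×0.105)² = 0.0110
δQ/Q = √(0.0655) = 0.256

25.6%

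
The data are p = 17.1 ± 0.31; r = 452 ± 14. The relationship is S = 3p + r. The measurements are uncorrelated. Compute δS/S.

0.0279

For a sum/difference, combine absolute errors in quadrature:
  (3·δp)² = 0.865;  (δr)² = 196
δS = √(197) = 14.0
S = 503, so δS/S = 14.0/503 = 0.0279.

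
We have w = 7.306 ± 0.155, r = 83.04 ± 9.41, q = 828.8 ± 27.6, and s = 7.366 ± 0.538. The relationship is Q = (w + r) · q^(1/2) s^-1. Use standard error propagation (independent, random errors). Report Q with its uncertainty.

Let u = w + r = 90.35. δu = √(δw² + δr²) = √(0.0240 + 88.5) = 9.41, so δu/u = 0.104.
Q is then a monomial in u, q, s:
δQ/Q = √((δu/u)² + (½·δq/q)² + (-1·δs/s)²) = √(0.0109 + 0.000277 + 0.00533) = 0.128
Q = 353.1, so δQ = 0.128 × 353.1 = 45.3.

353.1 ± 45.3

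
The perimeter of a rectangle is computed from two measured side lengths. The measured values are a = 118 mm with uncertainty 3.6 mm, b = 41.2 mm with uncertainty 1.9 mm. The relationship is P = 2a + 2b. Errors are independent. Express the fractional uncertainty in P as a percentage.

Each term contributes (cᵢ δxᵢ)² to (δP)²:
  (2·δa)² = 51.8;  (2·δb)² = 14.4
δP = √(66.3) = 8.14 mm
P = 318 mm, so δP/P = 8.14/318 = 0.0256.

2.56%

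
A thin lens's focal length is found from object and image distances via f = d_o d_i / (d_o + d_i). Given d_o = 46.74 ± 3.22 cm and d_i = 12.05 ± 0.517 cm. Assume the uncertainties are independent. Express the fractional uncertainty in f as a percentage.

∂f/∂d_o = (d_i/(d_o+d_i))² = 0.0420;  ∂f/∂d_i = (d_o/(d_o+d_i))² = 0.632
δf = √((∂f/∂d_o · δd_o)² + (∂f/∂d_i · δd_i)²) = √(0.0183 + 0.107) = 0.354 cm
f = 9.580 cm, so δf/f = 0.354/9.580 = 0.0369.

3.69%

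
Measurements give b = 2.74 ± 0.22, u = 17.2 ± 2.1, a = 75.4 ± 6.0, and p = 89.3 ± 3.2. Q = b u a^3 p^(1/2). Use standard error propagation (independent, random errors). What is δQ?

5.35e+07

Products/powers → add relative errors in quadrature, weighted by exponent:
  (1·δb/b)² = (1×0.0803)² = 0.00645;  (1·δu/u)² = (1×0.122)² = 0.0149;  (3·δa/a)² = (3×0.0796)² = 0.0570;  (½·δp/p)² = (0.5×0.0358)² = 0.000321
δQ/Q = √(0.0787) = 0.280
Q = 1.91e+08, so δQ = 0.280 × 1.91e+08 = 5.35e+07.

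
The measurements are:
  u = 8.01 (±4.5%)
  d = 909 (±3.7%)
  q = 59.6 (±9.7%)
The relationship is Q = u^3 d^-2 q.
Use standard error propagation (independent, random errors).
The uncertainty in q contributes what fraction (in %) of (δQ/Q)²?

28.4%

(δQ/Q)² = (3·δu/u)² + (-2·δd/d)² + (1·δq/q)²
  u term: (3×0.0450)² = 0.0182
  d term: (-2×0.0370)² = 0.00548
  q term: (1×0.0970)² = 0.00941
Total = 0.0331. Share from q = 0.00941/0.0331 = 0.284.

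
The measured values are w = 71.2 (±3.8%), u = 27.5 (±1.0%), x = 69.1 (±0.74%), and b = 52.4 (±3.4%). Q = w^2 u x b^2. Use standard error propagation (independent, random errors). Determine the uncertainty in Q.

Each factor contributes (exponent × relative error)² to (δQ/Q)²:
  (2·δw/w)² = (2×0.0380)² = 0.00578;  (1·δu/u)² = (1×0.0100)² = 0.000100;  (1·δx/x)² = (1×0.00740)² = 5.48e-05;  (2·δb/b)² = (2×0.0340)² = 0.00462
δQ/Q = √(0.0106) = 0.103
Q = 2.65e+10, so δQ = 0.103 × 2.65e+10 = 2.72e+09.

2.72e+09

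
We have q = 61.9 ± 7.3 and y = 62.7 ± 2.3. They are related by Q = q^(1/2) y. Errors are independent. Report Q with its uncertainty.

Since Q is a product/quotient, work with relative uncertainties:
  (½·δq/q)² = (0.5×0.118)² = 0.00348;  (1·δy/y)² = (1×0.0367)² = 0.00135
δQ/Q = √(0.00482) = 0.0694
Q = 493, so δQ = 0.0694 × 493 = 34.3.

493 ± 34.3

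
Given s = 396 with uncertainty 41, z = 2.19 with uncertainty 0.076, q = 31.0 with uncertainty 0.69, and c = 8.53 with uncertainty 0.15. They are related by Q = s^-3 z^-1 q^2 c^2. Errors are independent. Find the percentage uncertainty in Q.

31.8%

Relative error in a monomial: (δQ/Q)² = Σ (nᵢ · δxᵢ/xᵢ)².
  (-3·δs/s)² = (-3×0.104)² = 0.0965;  (-1·δz/z)² = (-1×0.0347)² = 0.00120;  (2·δq/q)² = (2×0.0223)² = 0.00198;  (2·δc/c)² = (2×0.0176)² = 0.00124
δQ/Q = √(0.101) = 0.318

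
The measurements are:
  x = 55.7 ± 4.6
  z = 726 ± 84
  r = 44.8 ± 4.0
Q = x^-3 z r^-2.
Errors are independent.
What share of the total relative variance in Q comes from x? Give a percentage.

57.6%

(δQ/Q)² = (-3·δx/x)² + (1·δz/z)² + (-2·δr/r)²
  x term: (-3×0.0826)² = 0.0614
  z term: (1×0.116)² = 0.0134
  r term: (-2×0.0893)² = 0.0319
Total = 0.107. Share from x = 0.0614/0.107 = 0.576.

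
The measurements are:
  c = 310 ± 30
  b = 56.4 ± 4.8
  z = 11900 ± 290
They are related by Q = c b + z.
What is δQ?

2270

Let p = c·b = 17500. δp/p = √((1·δc/c)² + (1·δb/b)²) = √(0.00937 + 0.00724) = 0.129, so δp = 2250.
Q = p + z: δQ = √(δp² + δz²) = √(5.08e+06 + 84100) = 2270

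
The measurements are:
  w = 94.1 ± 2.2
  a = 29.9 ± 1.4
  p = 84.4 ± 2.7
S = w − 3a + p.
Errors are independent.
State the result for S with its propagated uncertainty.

88.8 ± 5.46

Each term contributes (cᵢ δxᵢ)² to (δS)²:
  (δw)² = 4.84;  (3·δa)² = 17.6;  (δp)² = 7.29
δS = √(29.8) = 5.46
S = 88.8.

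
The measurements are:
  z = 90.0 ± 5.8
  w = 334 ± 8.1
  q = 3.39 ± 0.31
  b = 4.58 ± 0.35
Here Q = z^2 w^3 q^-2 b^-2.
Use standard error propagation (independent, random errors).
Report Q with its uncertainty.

(1.25 ± 0.351) × 10^9

For a monomial Q ∝ z^2, w^3, q^-2, b^-2, fractional errors add in quadrature:
  (2·δz/z)² = (2×0.0644)² = 0.0166;  (3·δw/w)² = (3×0.0243)² = 0.00529;  (-2·δq/q)² = (-2×0.0914)² = 0.0334;  (-2·δb/b)² = (-2×0.0764)² = 0.0234
δQ/Q = √(0.0787) = 0.281
Q = 1.25e+09, so δQ = 0.281 × 1.25e+09 = 3.51e+08.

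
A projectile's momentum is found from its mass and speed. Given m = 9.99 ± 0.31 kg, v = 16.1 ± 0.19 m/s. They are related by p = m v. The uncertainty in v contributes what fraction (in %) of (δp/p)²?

12.6%

(δp/p)² = (1·δm/m)² + (1·δv/v)²
  m term: (1×0.0310)² = 0.000963
  v term: (1×0.0118)² = 0.000139
Total = 0.00110. Share from v = 0.000139/0.00110 = 0.126.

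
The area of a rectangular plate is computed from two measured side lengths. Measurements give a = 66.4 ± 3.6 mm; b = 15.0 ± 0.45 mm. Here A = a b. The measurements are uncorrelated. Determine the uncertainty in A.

For a monomial A ∝ a, b, fractional errors add in quadrature:
  (1·δa/a)² = (1×0.0542)² = 0.00294;  (1·δb/b)² = (1×0.0300)² = 0.000900
δA/A = √(0.00384) = 0.0620
A = 996 mm^2, so δA = 0.0620 × 996 = 61.7 mm^2.

61.7 mm^2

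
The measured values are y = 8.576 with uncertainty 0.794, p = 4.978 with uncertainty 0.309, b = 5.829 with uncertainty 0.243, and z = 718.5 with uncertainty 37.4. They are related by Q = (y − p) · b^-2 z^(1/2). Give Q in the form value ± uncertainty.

2.838 ± 0.716

Let u = y − p = 3.598. δu = √(δy² + δp²) = √(0.630 + 0.0955) = 0.852, so δu/u = 0.237.
Q is then a monomial in u, b, z:
δQ/Q = √((δu/u)² + (-2·δb/b)² + (½·δz/z)²) = √(0.0561 + 0.00695 + 0.000677) = 0.252
Q = 2.838, so δQ = 0.252 × 2.838 = 0.716.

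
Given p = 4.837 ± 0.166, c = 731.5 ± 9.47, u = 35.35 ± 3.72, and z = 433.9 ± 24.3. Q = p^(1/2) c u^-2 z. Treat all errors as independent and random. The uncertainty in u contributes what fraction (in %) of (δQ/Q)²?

92.5%

(δQ/Q)² = (½·δp/p)² + (1·δc/c)² + (-2·δu/u)² + (1·δz/z)²
  p term: (0.5×0.0343)² = 0.000294
  c term: (1×0.0129)² = 0.000168
  u term: (-2×0.105)² = 0.0443
  z term: (1×0.0560)² = 0.00314
Total = 0.0479. Share from u = 0.0443/0.0479 = 0.925.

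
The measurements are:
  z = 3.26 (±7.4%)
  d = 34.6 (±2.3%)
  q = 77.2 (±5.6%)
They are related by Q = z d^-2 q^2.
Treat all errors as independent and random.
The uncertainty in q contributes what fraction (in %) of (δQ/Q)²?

62.3%

(δQ/Q)² = (1·δz/z)² + (-2·δd/d)² + (2·δq/q)²
  z term: (1×0.0740)² = 0.00548
  d term: (-2×0.0230)² = 0.00212
  q term: (2×0.0560)² = 0.0125
Total = 0.0201. Share from q = 0.0125/0.0201 = 0.623.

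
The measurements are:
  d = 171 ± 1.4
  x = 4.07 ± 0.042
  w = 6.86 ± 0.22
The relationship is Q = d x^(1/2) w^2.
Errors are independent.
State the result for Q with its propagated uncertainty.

16200 ± 1050

Q is a product of powers, so relative uncertainties combine in quadrature:
  (1·δd/d)² = (1×0.00819)² = 6.7e-05;  (½·δx/x)² = (0.5×0.0103)² = 2.66e-05;  (2·δw/w)² = (2×0.0321)² = 0.00411
δQ/Q = √(0.00421) = 0.0649
Q = 16200, so δQ = 0.0649 × 16200 = 1050.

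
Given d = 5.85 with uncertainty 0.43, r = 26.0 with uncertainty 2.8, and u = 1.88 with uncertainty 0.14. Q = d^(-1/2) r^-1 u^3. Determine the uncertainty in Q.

0.0265

For a monomial Q ∝ d^(-1/2), r^-1, u^3, fractional errors add in quadrature:
  (−½·δd/d)² = (-0.5×0.0735)² = 0.00135;  (-1·δr/r)² = (-1×0.108)² = 0.0116;  (3·δu/u)² = (3×0.0745)² = 0.0499
δQ/Q = √(0.0629) = 0.251
Q = 0.106, so δQ = 0.251 × 0.106 = 0.0265.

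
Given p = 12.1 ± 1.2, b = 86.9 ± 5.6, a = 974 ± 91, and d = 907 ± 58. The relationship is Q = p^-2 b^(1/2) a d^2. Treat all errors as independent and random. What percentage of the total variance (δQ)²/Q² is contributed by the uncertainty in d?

(δQ/Q)² = (-2·δp/p)² + (½·δb/b)² + (1·δa/a)² + (2·δd/d)²
  p term: (-2×0.0992)² = 0.0393
  b term: (0.5×0.0644)² = 0.00104
  a term: (1×0.0934)² = 0.00873
  d term: (2×0.0639)² = 0.0164
Total = 0.0655. Share from d = 0.0164/0.0655 = 0.250.

25.0%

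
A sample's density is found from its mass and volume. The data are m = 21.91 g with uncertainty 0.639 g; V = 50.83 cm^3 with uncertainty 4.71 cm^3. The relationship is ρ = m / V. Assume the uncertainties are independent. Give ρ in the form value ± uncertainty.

Relative error in a monomial: (δρ/ρ)² = Σ (nᵢ · δxᵢ/xᵢ)².
  (1·δm/m)² = (1×0.0292)² = 0.000851;  (-1·δV/V)² = (-1×0.0927)² = 0.00859
δρ/ρ = √(0.00944) = 0.0971
ρ = 0.4310 g/cm^3, so δρ = 0.0971 × 0.4310 = 0.0419 g/cm^3.

0.4310 ± 0.0419 g/cm^3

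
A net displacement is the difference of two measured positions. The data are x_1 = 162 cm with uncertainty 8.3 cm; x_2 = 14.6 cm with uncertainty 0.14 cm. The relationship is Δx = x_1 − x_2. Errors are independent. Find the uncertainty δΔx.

Δx is a linear combination, so absolute uncertainties add in quadrature:
  (δx_1)² = 68.9;  (δx_2)² = 0.0196
δΔx = √(68.9) = 8.30 cm

8.30 cm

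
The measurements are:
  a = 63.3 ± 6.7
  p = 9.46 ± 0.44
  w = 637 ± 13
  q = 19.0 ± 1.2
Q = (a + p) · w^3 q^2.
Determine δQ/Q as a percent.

16.8%

Let u = a + p = 72.8. δu = √(δa² + δp²) = √(44.9 + 0.194) = 6.71, so δu/u = 0.0923.
Q is then a monomial in u, w, q:
δQ/Q = √((δu/u)² + (3·δw/w)² + (2·δq/q)²) = √(0.00852 + 0.00375 + 0.0160) = 0.168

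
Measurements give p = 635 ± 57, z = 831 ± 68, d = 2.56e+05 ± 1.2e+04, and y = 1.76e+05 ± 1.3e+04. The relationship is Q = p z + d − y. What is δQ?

66500

Let w = p·z = 5.28e+05. δw/w = √((1·δp/p)² + (1·δz/z)²) = √(0.00806 + 0.00670) = 0.121, so δw = 64100.
Q = w + d − y: δQ = √(δw² + δd² + δy²) = √(4.11e+09 + 1.44e+08 + 1.69e+08) = 66500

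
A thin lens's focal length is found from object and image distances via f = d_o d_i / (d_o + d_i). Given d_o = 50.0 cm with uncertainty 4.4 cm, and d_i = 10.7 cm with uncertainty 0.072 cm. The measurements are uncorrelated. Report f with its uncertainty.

8.81 ± 0.145 cm

∂f/∂d_o = (d_i/(d_o+d_i))² = 0.0311;  ∂f/∂d_i = (d_o/(d_o+d_i))² = 0.679
δf = √((∂f/∂d_o · δd_o)² + (∂f/∂d_i · δd_i)²) = √(0.0187 + 0.00239) = 0.145 cm
f = 8.81 cm.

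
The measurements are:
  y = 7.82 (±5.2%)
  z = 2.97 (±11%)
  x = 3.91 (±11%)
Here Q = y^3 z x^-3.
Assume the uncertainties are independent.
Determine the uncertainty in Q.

9.06

Relative error in a monomial: (δQ/Q)² = Σ (nᵢ · δxᵢ/xᵢ)².
  (3·δy/y)² = (3×0.0520)² = 0.0243;  (1·δz/z)² = (1×0.110)² = 0.0121;  (-3·δx/x)² = (-3×0.110)² = 0.109
δQ/Q = √(0.145) = 0.381
Q = 23.8, so δQ = 0.381 × 23.8 = 9.06.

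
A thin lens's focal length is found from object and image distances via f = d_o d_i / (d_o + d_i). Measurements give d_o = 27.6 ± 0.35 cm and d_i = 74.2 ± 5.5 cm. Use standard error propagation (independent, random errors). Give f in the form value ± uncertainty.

∂f/∂d_o = (d_i/(d_o+d_i))² = 0.531;  ∂f/∂d_i = (d_o/(d_o+d_i))² = 0.0735
δf = √((∂f/∂d_o · δd_o)² + (∂f/∂d_i · δd_i)²) = √(0.0346 + 0.163) = 0.445 cm
f = 20.1 cm.

20.1 ± 0.445 cm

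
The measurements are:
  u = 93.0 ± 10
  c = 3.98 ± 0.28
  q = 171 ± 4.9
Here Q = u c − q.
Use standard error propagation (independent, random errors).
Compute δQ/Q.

0.240

Let p = u·c = 370. δp/p = √((1·δu/u)² + (1·δc/c)²) = √(0.0116 + 0.00495) = 0.128, so δp = 47.6.
Q = p − q: δQ = √(δp² + δq²) = √(2260 + 24.0) = 47.8
Q = 199, so δQ/Q = 47.8/199 = 0.240.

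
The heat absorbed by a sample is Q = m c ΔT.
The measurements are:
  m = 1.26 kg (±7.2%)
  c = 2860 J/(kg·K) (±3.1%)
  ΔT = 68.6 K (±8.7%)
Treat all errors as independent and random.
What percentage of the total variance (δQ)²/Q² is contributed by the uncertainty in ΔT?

(δQ/Q)² = (1·δm/m)² + (1·δc/c)² + (1·δΔT/ΔT)²
  m term: (1×0.0720)² = 0.00518
  c term: (1×0.0310)² = 0.000961
  ΔT term: (1×0.0870)² = 0.00757
Total = 0.0137. Share from ΔT = 0.00757/0.0137 = 0.552.

55.2%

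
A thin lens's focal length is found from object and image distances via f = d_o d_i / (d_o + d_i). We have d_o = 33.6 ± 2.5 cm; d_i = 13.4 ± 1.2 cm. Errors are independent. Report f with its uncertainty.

∂f/∂d_o = (d_i/(d_o+d_i))² = 0.0813;  ∂f/∂d_i = (d_o/(d_o+d_i))² = 0.511
δf = √((∂f/∂d_o · δd_o)² + (∂f/∂d_i · δd_i)²) = √(0.0413 + 0.376) = 0.646 cm
f = 9.58 cm.

9.58 ± 0.646 cm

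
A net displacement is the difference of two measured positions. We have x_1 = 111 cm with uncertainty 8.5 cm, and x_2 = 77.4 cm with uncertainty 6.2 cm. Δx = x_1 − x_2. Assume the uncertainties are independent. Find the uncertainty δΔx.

10.5 cm

Δx is a linear combination, so absolute uncertainties add in quadrature:
  (δx_1)² = 72.2;  (δx_2)² = 38.4
δΔx = √(111) = 10.5 cm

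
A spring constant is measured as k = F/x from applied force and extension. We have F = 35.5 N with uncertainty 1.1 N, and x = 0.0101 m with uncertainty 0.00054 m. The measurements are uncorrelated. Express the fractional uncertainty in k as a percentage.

Since k is a product/quotient, work with relative uncertainties:
  (1·δF/F)² = (1×0.0310)² = 0.000960;  (-1·δx/x)² = (-1×0.0535)² = 0.00286
δk/k = √(0.00382) = 0.0618

6.18%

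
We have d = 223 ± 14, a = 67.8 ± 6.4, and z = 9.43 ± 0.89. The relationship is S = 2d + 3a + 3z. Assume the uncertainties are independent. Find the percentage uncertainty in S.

Absolute uncertainties add in quadrature for a linear combination:
  (2·δd)² = 784;  (3·δa)² = 369;  (3·δz)² = 7.13
δS = √(1160) = 34.1
S = 678, so δS/S = 34.1/678 = 0.0503.

5.03%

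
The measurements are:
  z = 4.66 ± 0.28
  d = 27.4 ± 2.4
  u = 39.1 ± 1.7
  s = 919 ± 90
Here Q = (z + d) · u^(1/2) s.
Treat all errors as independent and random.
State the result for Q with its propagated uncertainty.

Let w = z + d = 32.1. δw = √(δz² + δd²) = √(0.0784 + 5.76) = 2.42, so δw/w = 0.0754.
Q is then a monomial in w, u, s:
δQ/Q = √((δw/w)² + (½·δu/u)² + (1·δs/s)²) = √(0.00568 + 0.000473 + 0.00959) = 0.125
Q = 1.84e+05, so δQ = 0.125 × 1.84e+05 = 23100.

(1.84 ± 0.231) × 10^5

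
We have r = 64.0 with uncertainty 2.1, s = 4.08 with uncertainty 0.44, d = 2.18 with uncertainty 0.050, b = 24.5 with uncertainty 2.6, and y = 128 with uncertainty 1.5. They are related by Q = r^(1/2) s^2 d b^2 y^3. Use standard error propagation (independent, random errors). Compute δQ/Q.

Products/powers → add relative errors in quadrature, weighted by exponent:
  (½·δr/r)² = (0.5×0.0328)² = 0.000269;  (2·δs/s)² = (2×0.108)² = 0.0465;  (1·δd/d)² = (1×0.0229)² = 0.000526;  (2·δb/b)² = (2×0.106)² = 0.0450;  (3·δy/y)² = (3×0.0117)² = 0.00124
δQ/Q = √(0.0936) = 0.306

0.306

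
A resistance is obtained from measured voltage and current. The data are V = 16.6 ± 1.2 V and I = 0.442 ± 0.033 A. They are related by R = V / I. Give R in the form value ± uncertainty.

Relative error in a monomial: (δR/R)² = Σ (nᵢ · δxᵢ/xᵢ)².
  (1·δV/V)² = (1×0.0723)² = 0.00523;  (-1·δI/I)² = (-1×0.0747)² = 0.00557
δR/R = √(0.0108) = 0.104
R = 37.6 Ω, so δR = 0.104 × 37.6 = 3.90 Ω.

37.6 ± 3.90 Ω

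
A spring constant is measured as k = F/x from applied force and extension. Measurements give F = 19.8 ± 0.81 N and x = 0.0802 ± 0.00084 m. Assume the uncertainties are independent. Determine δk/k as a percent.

For a monomial k ∝ F, x^-1, fractional errors add in quadrature:
  (1·δF/F)² = (1×0.0409)² = 0.00167;  (-1·δx/x)² = (-1×0.0105)² = 0.000110
δk/k = √(0.00178) = 0.0422

4.22%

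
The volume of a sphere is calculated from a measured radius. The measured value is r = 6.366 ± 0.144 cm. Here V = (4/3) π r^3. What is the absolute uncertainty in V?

73.3 cm^3

Relative error in a monomial: (δV/V)² = Σ (nᵢ · δxᵢ/xᵢ)².
  (3·δr/r)² = (3×0.0226)² = 0.00461
δV/V = √(0.00461) = 0.0679
V = 1081 cm^3, so δV = 0.0679 × 1081 = 73.3 cm^3.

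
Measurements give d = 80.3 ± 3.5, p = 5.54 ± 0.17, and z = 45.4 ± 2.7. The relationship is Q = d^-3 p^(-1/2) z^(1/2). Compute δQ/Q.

0.135

For a monomial Q ∝ d^-3, p^(-1/2), z^(1/2), fractional errors add in quadrature:
  (-3·δd/d)² = (-3×0.0436)² = 0.0171;  (−½·δp/p)² = (-0.5×0.0307)² = 0.000235;  (½·δz/z)² = (0.5×0.0595)² = 0.000884
δQ/Q = √(0.0182) = 0.135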